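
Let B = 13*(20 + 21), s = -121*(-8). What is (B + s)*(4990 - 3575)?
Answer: 2123915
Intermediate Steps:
s = 968
B = 533 (B = 13*41 = 533)
(B + s)*(4990 - 3575) = (533 + 968)*(4990 - 3575) = 1501*1415 = 2123915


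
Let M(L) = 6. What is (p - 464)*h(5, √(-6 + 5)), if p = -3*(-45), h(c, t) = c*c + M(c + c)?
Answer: -10199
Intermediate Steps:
h(c, t) = 6 + c² (h(c, t) = c*c + 6 = c² + 6 = 6 + c²)
p = 135
(p - 464)*h(5, √(-6 + 5)) = (135 - 464)*(6 + 5²) = -329*(6 + 25) = -329*31 = -10199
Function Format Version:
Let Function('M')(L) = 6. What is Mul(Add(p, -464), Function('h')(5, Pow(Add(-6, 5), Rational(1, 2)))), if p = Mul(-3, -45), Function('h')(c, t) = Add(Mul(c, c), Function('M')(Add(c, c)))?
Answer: -10199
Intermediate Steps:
Function('h')(c, t) = Add(6, Pow(c, 2)) (Function('h')(c, t) = Add(Mul(c, c), 6) = Add(Pow(c, 2), 6) = Add(6, Pow(c, 2)))
p = 135
Mul(Add(p, -464), Function('h')(5, Pow(Add(-6, 5), Rational(1, 2)))) = Mul(Add(135, -464), Add(6, Pow(5, 2))) = Mul(-329, Add(6, 25)) = Mul(-329, 31) = -10199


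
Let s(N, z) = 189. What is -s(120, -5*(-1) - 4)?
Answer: -189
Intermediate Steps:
-s(120, -5*(-1) - 4) = -1*189 = -189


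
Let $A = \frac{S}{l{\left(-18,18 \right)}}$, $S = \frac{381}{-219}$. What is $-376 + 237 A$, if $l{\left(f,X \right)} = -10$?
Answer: $- \frac{244381}{730} \approx -334.77$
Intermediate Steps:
$S = - \frac{127}{73}$ ($S = 381 \left(- \frac{1}{219}\right) = - \frac{127}{73} \approx -1.7397$)
$A = \frac{127}{730}$ ($A = - \frac{127}{73 \left(-10\right)} = \left(- \frac{127}{73}\right) \left(- \frac{1}{10}\right) = \frac{127}{730} \approx 0.17397$)
$-376 + 237 A = -376 + 237 \cdot \frac{127}{730} = -376 + \frac{30099}{730} = - \frac{244381}{730}$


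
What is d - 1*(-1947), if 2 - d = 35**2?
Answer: 724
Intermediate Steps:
d = -1223 (d = 2 - 1*35**2 = 2 - 1*1225 = 2 - 1225 = -1223)
d - 1*(-1947) = -1223 - 1*(-1947) = -1223 + 1947 = 724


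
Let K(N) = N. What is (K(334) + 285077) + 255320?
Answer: 540731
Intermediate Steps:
(K(334) + 285077) + 255320 = (334 + 285077) + 255320 = 285411 + 255320 = 540731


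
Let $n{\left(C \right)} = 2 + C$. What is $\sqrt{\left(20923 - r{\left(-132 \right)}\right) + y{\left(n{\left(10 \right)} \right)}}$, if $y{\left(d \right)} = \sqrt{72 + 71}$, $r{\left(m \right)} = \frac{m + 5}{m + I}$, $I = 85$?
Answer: $\frac{\sqrt{46212938 + 2209 \sqrt{143}}}{47} \approx 144.68$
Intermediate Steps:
$r{\left(m \right)} = \frac{5 + m}{85 + m}$ ($r{\left(m \right)} = \frac{m + 5}{m + 85} = \frac{5 + m}{85 + m}$)
$y{\left(d \right)} = \sqrt{143}$
$\sqrt{\left(20923 - r{\left(-132 \right)}\right) + y{\left(n{\left(10 \right)} \right)}} = \sqrt{\left(20923 - \frac{5 - 132}{85 - 132}\right) + \sqrt{143}} = \sqrt{\left(20923 - \frac{1}{-47} \left(-127\right)\right) + \sqrt{143}} = \sqrt{\left(20923 - \left(- \frac{1}{47}\right) \left(-127\right)\right) + \sqrt{143}} = \sqrt{\left(20923 - \frac{127}{47}\right) + \sqrt{143}} = \sqrt{\frac{983254}{47} + \sqrt{143}}$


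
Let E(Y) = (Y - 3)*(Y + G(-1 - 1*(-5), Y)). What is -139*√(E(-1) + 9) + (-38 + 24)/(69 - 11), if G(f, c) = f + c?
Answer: -4038/29 ≈ -139.24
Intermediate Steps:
G(f, c) = c + f
E(Y) = (-3 + Y)*(4 + 2*Y) (E(Y) = (Y - 3)*(Y + (Y + (-1 - 1*(-5)))) = (-3 + Y)*(Y + (Y + (-1 + 5))) = (-3 + Y)*(Y + (Y + 4)) = (-3 + Y)*(Y + (4 + Y)) = (-3 + Y)*(4 + 2*Y))
-139*√(E(-1) + 9) + (-38 + 24)/(69 - 11) = -139*√((-12 - 2*(-1) + 2*(-1)²) + 9) + (-38 + 24)/(69 - 11) = -139*√((-12 + 2 + 2*1) + 9) - 14/58 = -139*√((-12 + 2 + 2) + 9) - 14*1/58 = -139*√(-8 + 9) - 7/29 = -139*√1 - 7/29 = -139*1 - 7/29 = -139 - 7/29 = -4038/29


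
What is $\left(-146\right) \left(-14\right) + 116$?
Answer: $2160$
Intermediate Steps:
$\left(-146\right) \left(-14\right) + 116 = 2044 + 116 = 2160$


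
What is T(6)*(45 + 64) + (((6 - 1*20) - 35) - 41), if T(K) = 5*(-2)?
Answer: -1180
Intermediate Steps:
T(K) = -10
T(6)*(45 + 64) + (((6 - 1*20) - 35) - 41) = -10*(45 + 64) + (((6 - 1*20) - 35) - 41) = -10*109 + (((6 - 20) - 35) - 41) = -1090 + ((-14 - 35) - 41) = -1090 + (-49 - 41) = -1090 - 90 = -1180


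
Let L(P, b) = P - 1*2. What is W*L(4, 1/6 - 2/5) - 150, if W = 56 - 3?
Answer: -44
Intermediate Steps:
L(P, b) = -2 + P (L(P, b) = P - 2 = -2 + P)
W = 53
W*L(4, 1/6 - 2/5) - 150 = 53*(-2 + 4) - 150 = 53*2 - 150 = 106 - 150 = -44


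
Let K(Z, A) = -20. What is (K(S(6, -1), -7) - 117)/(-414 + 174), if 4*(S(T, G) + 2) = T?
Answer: 137/240 ≈ 0.57083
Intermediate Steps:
S(T, G) = -2 + T/4
(K(S(6, -1), -7) - 117)/(-414 + 174) = (-20 - 117)/(-414 + 174) = -137/(-240) = -137*(-1/240) = 137/240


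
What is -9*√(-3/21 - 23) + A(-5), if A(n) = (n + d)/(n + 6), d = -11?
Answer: -16 - 81*I*√14/7 ≈ -16.0 - 43.296*I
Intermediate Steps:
A(n) = (-11 + n)/(6 + n) (A(n) = (n - 11)/(n + 6) = (-11 + n)/(6 + n))
-9*√(-3/21 - 23) + A(-5) = -9*√(-3/21 - 23) + (-11 - 5)/(6 - 5) = -9*√(-3*1/21 - 23) - 16/1 = -9*√(-⅐ - 23) + 1*(-16) = -81*I*√14/7 - 16 = -16 - 81*I*√14/7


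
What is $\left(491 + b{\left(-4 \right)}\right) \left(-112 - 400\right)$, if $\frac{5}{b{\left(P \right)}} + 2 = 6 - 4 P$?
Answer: $-251520$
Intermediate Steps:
$b{\left(P \right)} = \frac{5}{4 - 4 P}$ ($b{\left(P \right)} = \frac{5}{-2 - \left(-6 + 4 P\right)} = \frac{5}{4 - 4 P}$)
$\left(491 + b{\left(-4 \right)}\right) \left(-112 - 400\right) = \left(491 - \frac{5}{-4 + 4 \left(-4\right)}\right) \left(-112 - 400\right) = \left(491 - \frac{5}{-4 - 16}\right) \left(-512\right) = \left(491 - \frac{5}{-20}\right) \left(-512\right) = \left(491 - - \frac{1}{4}\right) \left(-512\right) = \left(491 + \frac{1}{4}\right) \left(-512\right) = \frac{1965}{4} \left(-512\right) = -251520$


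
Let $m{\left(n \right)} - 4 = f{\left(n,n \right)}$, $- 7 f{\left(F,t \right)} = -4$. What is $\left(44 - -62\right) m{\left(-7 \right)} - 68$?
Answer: $\frac{2916}{7} \approx 416.57$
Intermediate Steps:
$f{\left(F,t \right)} = \frac{4}{7}$ ($f{\left(F,t \right)} = \left(- \frac{1}{7}\right) \left(-4\right) = \frac{4}{7}$)
$m{\left(n \right)} = \frac{32}{7}$ ($m{\left(n \right)} = 4 + \frac{4}{7} = \frac{32}{7}$)
$\left(44 - -62\right) m{\left(-7 \right)} - 68 = \left(44 - -62\right) \frac{32}{7} - 68 = \left(44 + 62\right) \frac{32}{7} - 68 = 106 \cdot \frac{32}{7} - 68 = \frac{3392}{7} - 68 = \frac{2916}{7}$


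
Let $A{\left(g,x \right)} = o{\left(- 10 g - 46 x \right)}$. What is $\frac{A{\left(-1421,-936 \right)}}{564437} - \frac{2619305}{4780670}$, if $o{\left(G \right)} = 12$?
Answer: $- \frac{295675057649}{539677406558} \approx -0.54787$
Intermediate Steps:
$A{\left(g,x \right)} = 12$
$\frac{A{\left(-1421,-936 \right)}}{564437} - \frac{2619305}{4780670} = \frac{12}{564437} - \frac{2619305}{4780670} = 12 \cdot \frac{1}{564437} - \frac{523861}{956134} = \frac{12}{564437} - \frac{523861}{956134} = - \frac{295675057649}{539677406558}$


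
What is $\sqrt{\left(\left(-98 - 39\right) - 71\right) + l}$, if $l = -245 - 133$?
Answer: $i \sqrt{586} \approx 24.207 i$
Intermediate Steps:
$l = -378$
$\sqrt{\left(\left(-98 - 39\right) - 71\right) + l} = \sqrt{\left(\left(-98 - 39\right) - 71\right) - 378} = \sqrt{\left(-137 - 71\right) - 378} = \sqrt{-208 - 378} = \sqrt{-586} = i \sqrt{586}$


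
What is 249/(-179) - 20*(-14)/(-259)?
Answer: -16373/6623 ≈ -2.4721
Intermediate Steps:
249/(-179) - 20*(-14)/(-259) = 249*(-1/179) + 280*(-1/259) = -249/179 - 40/37 = -16373/6623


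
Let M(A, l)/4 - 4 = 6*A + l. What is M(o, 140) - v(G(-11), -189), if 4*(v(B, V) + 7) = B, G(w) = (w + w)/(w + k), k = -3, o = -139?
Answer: -77095/28 ≈ -2753.4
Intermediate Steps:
M(A, l) = 16 + 4*l + 24*A (M(A, l) = 16 + 4*(6*A + l) = 16 + 4*(l + 6*A) = 16 + (4*l + 24*A) = 16 + 4*l + 24*A)
G(w) = 2*w/(-3 + w) (G(w) = (w + w)/(w - 3) = (2*w)/(-3 + w) = 2*w/(-3 + w))
v(B, V) = -7 + B/4
M(o, 140) - v(G(-11), -189) = (16 + 4*140 + 24*(-139)) - (-7 + (2*(-11)/(-3 - 11))/4) = (16 + 560 - 3336) - (-7 + (2*(-11)/(-14))/4) = -2760 - (-7 + (2*(-11)*(-1/14))/4) = -2760 - (-7 + (¼)*(11/7)) = -2760 - (-7 + 11/28) = -2760 - 1*(-185/28) = -2760 + 185/28 = -77095/28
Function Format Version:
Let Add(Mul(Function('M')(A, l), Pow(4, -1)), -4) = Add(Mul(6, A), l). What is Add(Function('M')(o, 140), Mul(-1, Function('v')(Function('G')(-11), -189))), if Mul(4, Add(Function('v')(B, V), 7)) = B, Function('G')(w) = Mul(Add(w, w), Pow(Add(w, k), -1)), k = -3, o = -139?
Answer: Rational(-77095, 28) ≈ -2753.4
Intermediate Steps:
Function('M')(A, l) = Add(16, Mul(4, l), Mul(24, A)) (Function('M')(A, l) = Add(16, Mul(4, Add(Mul(6, A), l))) = Add(16, Mul(4, Add(l, Mul(6, A)))) = Add(16, Add(Mul(4, l), Mul(24, A))) = Add(16, Mul(4, l), Mul(24, A)))
Function('G')(w) = Mul(2, w, Pow(Add(-3, w), -1)) (Function('G')(w) = Mul(Add(w, w), Pow(Add(w, -3), -1)) = Mul(Mul(2, w), Pow(Add(-3, w), -1)) = Mul(2, w, Pow(Add(-3, w), -1)))
Function('v')(B, V) = Add(-7, Mul(Rational(1, 4), B))
Add(Function('M')(o, 140), Mul(-1, Function('v')(Function('G')(-11), -189))) = Add(Add(16, Mul(4, 140), Mul(24, -139)), Mul(-1, Add(-7, Mul(Rational(1, 4), Mul(2, -11, Pow(Add(-3, -11), -1)))))) = Add(Add(16, 560, -3336), Mul(-1, Add(-7, Mul(Rational(1, 4), Mul(2, -11, Pow(-14, -1)))))) = Add(-2760, Mul(-1, Add(-7, Mul(Rational(1, 4), Mul(2, -11, Rational(-1, 14)))))) = Add(-2760, Mul(-1, Add(-7, Mul(Rational(1, 4), Rational(11, 7))))) = Add(-2760, Mul(-1, Add(-7, Rational(11, 28)))) = Add(-2760, Mul(-1, Rational(-185, 28))) = Add(-2760, Rational(185, 28)) = Rational(-77095, 28)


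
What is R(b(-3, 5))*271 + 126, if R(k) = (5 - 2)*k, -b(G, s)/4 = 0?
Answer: 126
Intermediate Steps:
b(G, s) = 0 (b(G, s) = -4*0 = 0)
R(k) = 3*k
R(b(-3, 5))*271 + 126 = (3*0)*271 + 126 = 0*271 + 126 = 0 + 126 = 126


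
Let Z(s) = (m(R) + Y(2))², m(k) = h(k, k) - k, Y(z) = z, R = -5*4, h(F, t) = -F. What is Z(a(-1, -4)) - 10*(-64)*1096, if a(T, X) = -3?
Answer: 703204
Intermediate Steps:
R = -20
m(k) = -2*k (m(k) = -k - k = -2*k)
Z(s) = 1764 (Z(s) = (-2*(-20) + 2)² = (40 + 2)² = 42² = 1764)
Z(a(-1, -4)) - 10*(-64)*1096 = 1764 - 10*(-64)*1096 = 1764 + 640*1096 = 1764 + 701440 = 703204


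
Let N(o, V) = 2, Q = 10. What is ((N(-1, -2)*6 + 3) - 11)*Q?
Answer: 40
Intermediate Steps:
((N(-1, -2)*6 + 3) - 11)*Q = ((2*6 + 3) - 11)*10 = ((12 + 3) - 11)*10 = (15 - 11)*10 = 4*10 = 40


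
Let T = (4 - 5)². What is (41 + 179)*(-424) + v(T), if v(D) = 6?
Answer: -93274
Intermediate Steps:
T = 1 (T = (-1)² = 1)
(41 + 179)*(-424) + v(T) = (41 + 179)*(-424) + 6 = 220*(-424) + 6 = -93280 + 6 = -93274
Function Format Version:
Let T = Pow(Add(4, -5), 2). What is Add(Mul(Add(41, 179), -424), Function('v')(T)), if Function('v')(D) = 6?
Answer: -93274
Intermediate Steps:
T = 1 (T = Pow(-1, 2) = 1)
Add(Mul(Add(41, 179), -424), Function('v')(T)) = Add(Mul(Add(41, 179), -424), 6) = Add(Mul(220, -424), 6) = Add(-93280, 6) = -93274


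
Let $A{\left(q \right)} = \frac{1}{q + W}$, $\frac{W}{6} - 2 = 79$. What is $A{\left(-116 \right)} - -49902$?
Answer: $\frac{18463741}{370} \approx 49902.0$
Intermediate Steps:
$W = 486$ ($W = 12 + 6 \cdot 79 = 12 + 474 = 486$)
$A{\left(q \right)} = \frac{1}{486 + q}$ ($A{\left(q \right)} = \frac{1}{q + 486} = \frac{1}{486 + q}$)
$A{\left(-116 \right)} - -49902 = \frac{1}{486 - 116} - -49902 = \frac{1}{370} + 49902 = \frac{18463741}{370}$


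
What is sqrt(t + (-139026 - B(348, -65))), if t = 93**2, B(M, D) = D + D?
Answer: I*sqrt(130247) ≈ 360.9*I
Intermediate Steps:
B(M, D) = 2*D
t = 8649
sqrt(t + (-139026 - B(348, -65))) = sqrt(8649 + (-139026 - 2*(-65))) = sqrt(8649 + (-139026 - 1*(-130))) = sqrt(8649 + (-139026 + 130)) = sqrt(8649 - 138896) = sqrt(-130247) = I*sqrt(130247)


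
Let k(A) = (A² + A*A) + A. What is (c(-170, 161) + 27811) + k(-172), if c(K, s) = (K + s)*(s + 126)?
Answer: 84224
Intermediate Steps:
c(K, s) = (126 + s)*(K + s) (c(K, s) = (K + s)*(126 + s) = (126 + s)*(K + s))
k(A) = A + 2*A² (k(A) = (A² + A²) + A = 2*A² + A = A + 2*A²)
(c(-170, 161) + 27811) + k(-172) = ((161² + 126*(-170) + 126*161 - 170*161) + 27811) - 172*(1 + 2*(-172)) = ((25921 - 21420 + 20286 - 27370) + 27811) - 172*(1 - 344) = (-2583 + 27811) - 172*(-343) = 25228 + 58996 = 84224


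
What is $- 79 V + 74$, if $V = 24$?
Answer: $-1822$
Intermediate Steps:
$- 79 V + 74 = \left(-79\right) 24 + 74 = -1896 + 74 = -1822$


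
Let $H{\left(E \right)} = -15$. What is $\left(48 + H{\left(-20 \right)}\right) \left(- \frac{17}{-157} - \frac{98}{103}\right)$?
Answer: $- \frac{449955}{16171} \approx -27.825$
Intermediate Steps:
$\left(48 + H{\left(-20 \right)}\right) \left(- \frac{17}{-157} - \frac{98}{103}\right) = \left(48 - 15\right) \left(- \frac{17}{-157} - \frac{98}{103}\right) = 33 \left(\left(-17\right) \left(- \frac{1}{157}\right) - \frac{98}{103}\right) = 33 \left(\frac{17}{157} - \frac{98}{103}\right) = 33 \left(- \frac{13635}{16171}\right) = - \frac{449955}{16171}$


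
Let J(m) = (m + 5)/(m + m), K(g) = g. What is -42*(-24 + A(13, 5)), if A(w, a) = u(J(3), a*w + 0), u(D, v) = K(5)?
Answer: 798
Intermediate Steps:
J(m) = (5 + m)/(2*m) (J(m) = (5 + m)/((2*m)) = (5 + m)*(1/(2*m)) = (5 + m)/(2*m))
u(D, v) = 5
A(w, a) = 5
-42*(-24 + A(13, 5)) = -42*(-24 + 5) = -42*(-19) = 798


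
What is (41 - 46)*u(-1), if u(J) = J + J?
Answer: 10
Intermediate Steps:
u(J) = 2*J
(41 - 46)*u(-1) = (41 - 46)*(2*(-1)) = -5*(-2) = 10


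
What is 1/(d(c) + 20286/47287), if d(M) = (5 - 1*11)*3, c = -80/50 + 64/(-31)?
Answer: -47287/830880 ≈ -0.056912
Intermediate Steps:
c = -568/155 (c = -80*1/50 + 64*(-1/31) = -8/5 - 64/31 = -568/155 ≈ -3.6645)
d(M) = -18 (d(M) = (5 - 11)*3 = -6*3 = -18)
1/(d(c) + 20286/47287) = 1/(-18 + 20286/47287) = 1/(-830880/47287) = -47287/830880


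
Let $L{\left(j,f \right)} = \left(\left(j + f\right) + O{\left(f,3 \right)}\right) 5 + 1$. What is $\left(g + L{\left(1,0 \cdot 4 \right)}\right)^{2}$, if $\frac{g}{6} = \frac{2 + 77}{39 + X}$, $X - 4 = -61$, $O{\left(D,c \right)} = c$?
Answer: $\frac{256}{9} \approx 28.444$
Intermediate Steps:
$X = -57$ ($X = 4 - 61 = -57$)
$L{\left(j,f \right)} = 16 + 5 f + 5 j$ ($L{\left(j,f \right)} = \left(\left(j + f\right) + 3\right) 5 + 1 = \left(\left(f + j\right) + 3\right) 5 + 1 = \left(3 + f + j\right) 5 + 1 = \left(15 + 5 f + 5 j\right) + 1 = 16 + 5 f + 5 j$)
$g = - \frac{79}{3}$ ($g = 6 \frac{2 + 77}{39 - 57} = 6 \frac{79}{-18} = 6 \cdot 79 \left(- \frac{1}{18}\right) = 6 \left(- \frac{79}{18}\right) = - \frac{79}{3} \approx -26.333$)
$\left(g + L{\left(1,0 \cdot 4 \right)}\right)^{2} = \left(- \frac{79}{3} + \left(16 + 5 \cdot 0 \cdot 4 + 5 \cdot 1\right)\right)^{2} = \left(- \frac{79}{3} + \left(16 + 5 \cdot 0 + 5\right)\right)^{2} = \left(- \frac{79}{3} + \left(16 + 0 + 5\right)\right)^{2} = \left(- \frac{79}{3} + 21\right)^{2} = \left(- \frac{16}{3}\right)^{2} = \frac{256}{9}$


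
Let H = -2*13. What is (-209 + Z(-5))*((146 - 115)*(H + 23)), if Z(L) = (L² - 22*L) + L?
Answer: 7347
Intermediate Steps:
H = -26
Z(L) = L² - 21*L
(-209 + Z(-5))*((146 - 115)*(H + 23)) = (-209 - 5*(-21 - 5))*((146 - 115)*(-26 + 23)) = (-209 - 5*(-26))*(31*(-3)) = (-209 + 130)*(-93) = -79*(-93) = 7347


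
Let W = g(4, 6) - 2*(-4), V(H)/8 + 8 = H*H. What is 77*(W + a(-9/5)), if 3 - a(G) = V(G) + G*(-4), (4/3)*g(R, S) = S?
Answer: 178563/50 ≈ 3571.3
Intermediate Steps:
g(R, S) = 3*S/4
V(H) = -64 + 8*H**2 (V(H) = -64 + 8*(H*H) = -64 + 8*H**2)
a(G) = 67 - 8*G**2 + 4*G (a(G) = 3 - ((-64 + 8*G**2) + G*(-4)) = 3 - ((-64 + 8*G**2) - 4*G) = 3 - (-64 - 4*G + 8*G**2) = 3 + (64 - 8*G**2 + 4*G) = 67 - 8*G**2 + 4*G)
W = 25/2 (W = (3/4)*6 - 2*(-4) = 9/2 + 8 = 25/2 ≈ 12.500)
77*(W + a(-9/5)) = 77*(25/2 + (67 - 8*(-9/5)**2 + 4*(-9/5))) = 77*(25/2 + (67 - 8*81/25 - 36/5)) = 77*(25/2 + (67 - 648/25 - 36/5)) = 77*(25/2 + 847/25) = 77*(2319/50) = 178563/50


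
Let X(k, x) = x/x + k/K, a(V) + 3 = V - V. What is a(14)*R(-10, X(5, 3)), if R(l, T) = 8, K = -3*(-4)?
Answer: -24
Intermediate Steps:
a(V) = -3 (a(V) = -3 + (V - V) = -3 + 0 = -3)
K = 12
X(k, x) = 1 + k/12 (X(k, x) = x/x + k/12 = 1 + k*(1/12) = 1 + k/12)
a(14)*R(-10, X(5, 3)) = -3*8 = -24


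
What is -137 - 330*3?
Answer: -1127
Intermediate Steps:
-137 - 330*3 = -137 - 30*33 = -137 - 990 = -1127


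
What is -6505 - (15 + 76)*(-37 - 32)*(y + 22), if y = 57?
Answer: 489536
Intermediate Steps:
-6505 - (15 + 76)*(-37 - 32)*(y + 22) = -6505 - (15 + 76)*(-37 - 32)*(57 + 22) = -6505 - 91*(-69*79) = -6505 - 91*(-5451) = -6505 - 1*(-496041) = -6505 + 496041 = 489536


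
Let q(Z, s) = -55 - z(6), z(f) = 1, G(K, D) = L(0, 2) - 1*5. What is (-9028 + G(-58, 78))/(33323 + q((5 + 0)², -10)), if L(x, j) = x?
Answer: -3011/11089 ≈ -0.27153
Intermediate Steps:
G(K, D) = -5 (G(K, D) = 0 - 1*5 = 0 - 5 = -5)
q(Z, s) = -56 (q(Z, s) = -55 - 1*1 = -55 - 1 = -56)
(-9028 + G(-58, 78))/(33323 + q((5 + 0)², -10)) = (-9028 - 5)/(33323 - 56) = -9033/33267 = -9033*1/33267 = -3011/11089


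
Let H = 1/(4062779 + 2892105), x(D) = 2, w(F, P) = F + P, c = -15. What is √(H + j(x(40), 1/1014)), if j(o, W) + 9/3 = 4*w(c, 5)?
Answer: I*√519981921385931/3477442 ≈ 6.5574*I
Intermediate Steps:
j(o, W) = -43 (j(o, W) = -3 + 4*(-15 + 5) = -3 + 4*(-10) = -3 - 40 = -43)
H = 1/6954884 ≈ 1.4378e-7
√(H + j(x(40), 1/1014)) = √(1/6954884 - 43) = √(-299060011/6954884) = I*√519981921385931/3477442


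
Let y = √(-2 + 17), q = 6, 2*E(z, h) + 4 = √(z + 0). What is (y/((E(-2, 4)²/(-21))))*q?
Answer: -504*√15/(4 - I*√2)² ≈ -84.345 - 68.161*I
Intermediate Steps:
E(z, h) = -2 + √z/2 (E(z, h) = -2 + √(z + 0)/2 = -2 + √z/2)
y = √15 ≈ 3.8730
(y/((E(-2, 4)²/(-21))))*q = (√15/(((-2 + √(-2)/2)²/(-21))))*6 = (√15/(((-2 + (I*√2)/2)²*(-1/21))))*6 = (√15/(((-2 + I*√2/2)²*(-1/21))))*6 = (√15/((-(-2 + I*√2/2)²/21)))*6 = (√15*(-21/(-2 + I*√2/2)²))*6 = -21*√15/(-2 + I*√2/2)²*6 = -126*√15/(-2 + I*√2/2)²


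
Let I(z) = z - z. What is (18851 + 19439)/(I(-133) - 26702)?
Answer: -19145/13351 ≈ -1.4340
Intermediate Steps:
I(z) = 0
(18851 + 19439)/(I(-133) - 26702) = (18851 + 19439)/(0 - 26702) = 38290/(-26702) = 38290*(-1/26702) = -19145/13351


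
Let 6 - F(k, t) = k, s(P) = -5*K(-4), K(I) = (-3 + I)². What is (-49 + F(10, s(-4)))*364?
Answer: -19292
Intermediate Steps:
s(P) = -245 (s(P) = -5*(-3 - 4)² = -5*(-7)² = -5*49 = -245)
F(k, t) = 6 - k
(-49 + F(10, s(-4)))*364 = (-49 + (6 - 1*10))*364 = (-49 + (6 - 10))*364 = (-49 - 4)*364 = -53*364 = -19292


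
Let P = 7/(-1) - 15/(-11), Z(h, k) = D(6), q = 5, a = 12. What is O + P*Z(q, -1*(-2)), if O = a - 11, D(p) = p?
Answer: -361/11 ≈ -32.818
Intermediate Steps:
Z(h, k) = 6
O = 1 (O = 12 - 11 = 1)
P = -62/11 (P = 7*(-1) - 15*(-1/11) = -7 + 15/11 = -62/11 ≈ -5.6364)
O + P*Z(q, -1*(-2)) = 1 - 62/11*6 = 1 - 372/11 = -361/11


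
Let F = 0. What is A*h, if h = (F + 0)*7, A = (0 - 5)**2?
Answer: 0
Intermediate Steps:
A = 25 (A = (-5)**2 = 25)
h = 0 (h = (0 + 0)*7 = 0*7 = 0)
A*h = 25*0 = 0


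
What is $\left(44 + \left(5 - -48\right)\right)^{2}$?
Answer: $9409$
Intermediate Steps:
$\left(44 + \left(5 - -48\right)\right)^{2} = \left(44 + \left(5 + 48\right)\right)^{2} = \left(44 + 53\right)^{2} = 97^{2} = 9409$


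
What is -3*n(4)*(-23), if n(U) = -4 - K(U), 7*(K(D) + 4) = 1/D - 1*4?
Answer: 1035/28 ≈ 36.964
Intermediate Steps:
K(D) = -32/7 + 1/(7*D) (K(D) = -4 + (1/D - 1*4)/7 = -4 + (1/D - 4)/7 = -4 + (-4 + 1/D)/7 = -4 + (-4/7 + 1/(7*D)) = -32/7 + 1/(7*D))
n(U) = -4 - (1 - 32*U)/(7*U)
-3*n(4)*(-23) = -3*(-1 + 4*4)/(7*4)*(-23) = -3*(-1 + 16)/(7*4)*(-23) = -3*15/(7*4)*(-23) = -3*15/28*(-23) = -45/28*(-23) = 1035/28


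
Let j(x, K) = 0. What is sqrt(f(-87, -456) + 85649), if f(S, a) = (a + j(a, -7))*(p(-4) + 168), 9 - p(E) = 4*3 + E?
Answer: sqrt(8585) ≈ 92.655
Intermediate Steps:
p(E) = -3 - E (p(E) = 9 - (4*3 + E) = 9 - (12 + E) = 9 + (-12 - E) = -3 - E)
f(S, a) = 169*a (f(S, a) = (a + 0)*((-3 - 1*(-4)) + 168) = a*((-3 + 4) + 168) = a*(1 + 168) = a*169 = 169*a)
sqrt(f(-87, -456) + 85649) = sqrt(169*(-456) + 85649) = sqrt(-77064 + 85649) = sqrt(8585)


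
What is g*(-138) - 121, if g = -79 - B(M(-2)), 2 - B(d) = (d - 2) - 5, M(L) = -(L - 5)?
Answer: 11057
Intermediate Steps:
M(L) = 5 - L (M(L) = -(-5 + L) = 5 - L)
B(d) = 9 - d (B(d) = 2 - ((d - 2) - 5) = 2 - ((-2 + d) - 5) = 2 - (-7 + d) = 2 + (7 - d) = 9 - d)
g = -81 (g = -79 - (9 - (5 - 1*(-2))) = -79 - (9 - (5 + 2)) = -79 - (9 - 1*7) = -79 - (9 - 7) = -79 - 1*2 = -79 - 2 = -81)
g*(-138) - 121 = -81*(-138) - 121 = 11178 - 121 = 11057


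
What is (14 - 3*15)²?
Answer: 961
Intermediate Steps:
(14 - 3*15)² = (14 - 45)² = (-31)² = 961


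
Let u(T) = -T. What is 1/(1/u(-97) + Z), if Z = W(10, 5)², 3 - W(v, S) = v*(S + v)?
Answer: 97/2096074 ≈ 4.6277e-5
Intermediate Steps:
W(v, S) = 3 - v*(S + v)
Z = 21609 (Z = (3 - 1*10² - 1*5*10)² = (3 - 1*100 - 50)² = (3 - 100 - 50)² = (-147)² = 21609)
1/(1/u(-97) + Z) = 1/(1/(-1*(-97)) + 21609) = 1/(1/97 + 21609) = 1/(2096074/97) = 97/2096074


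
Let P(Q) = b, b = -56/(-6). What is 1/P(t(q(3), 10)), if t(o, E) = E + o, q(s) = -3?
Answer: 3/28 ≈ 0.10714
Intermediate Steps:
b = 28/3 (b = -56*(-1/6) = 28/3 ≈ 9.3333)
P(Q) = 28/3
1/P(t(q(3), 10)) = 1/(28/3) = 3/28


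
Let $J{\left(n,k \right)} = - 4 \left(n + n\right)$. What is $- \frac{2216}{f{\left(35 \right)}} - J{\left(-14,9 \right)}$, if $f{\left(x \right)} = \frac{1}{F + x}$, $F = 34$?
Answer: $-153016$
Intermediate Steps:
$J{\left(n,k \right)} = - 8 n$ ($J{\left(n,k \right)} = - 4 \cdot 2 n = - 8 n$)
$f{\left(x \right)} = \frac{1}{34 + x}$
$- \frac{2216}{f{\left(35 \right)}} - J{\left(-14,9 \right)} = - \frac{2216}{\frac{1}{34 + 35}} - \left(-8\right) \left(-14\right) = - \frac{2216}{\frac{1}{69}} - 112 = - 2216 \frac{1}{\frac{1}{69}} - 112 = \left(-2216\right) 69 - 112 = -152904 - 112 = -153016$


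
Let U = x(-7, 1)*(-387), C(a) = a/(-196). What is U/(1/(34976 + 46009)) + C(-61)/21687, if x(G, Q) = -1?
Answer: 133220513209201/4250652 ≈ 3.1341e+7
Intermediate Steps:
C(a) = -a/196 (C(a) = a*(-1/196) = -a/196)
U = 387 (U = -1*(-387) = 387)
U/(1/(34976 + 46009)) + C(-61)/21687 = 387/(1/(34976 + 46009)) - 1/196*(-61)/21687 = 387/(1/80985) + (61/196)*(1/21687) = 387/(1/80985) + 61/4250652 = 387*80985 + 61/4250652 = 31341195 + 61/4250652 = 133220513209201/4250652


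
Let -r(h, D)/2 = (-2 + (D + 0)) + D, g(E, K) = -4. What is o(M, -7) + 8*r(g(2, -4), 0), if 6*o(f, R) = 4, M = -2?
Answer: 98/3 ≈ 32.667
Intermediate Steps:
r(h, D) = 4 - 4*D (r(h, D) = -2*((-2 + (D + 0)) + D) = -2*((-2 + D) + D) = -2*(-2 + 2*D) = 4 - 4*D)
o(f, R) = ⅔ (o(f, R) = (⅙)*4 = ⅔)
o(M, -7) + 8*r(g(2, -4), 0) = ⅔ + 8*(4 - 4*0) = ⅔ + 8*(4 + 0) = ⅔ + 8*4 = ⅔ + 32 = 98/3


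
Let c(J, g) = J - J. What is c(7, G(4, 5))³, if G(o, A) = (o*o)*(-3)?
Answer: 0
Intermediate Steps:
G(o, A) = -3*o² (G(o, A) = o²*(-3) = -3*o²)
c(J, g) = 0
c(7, G(4, 5))³ = 0³ = 0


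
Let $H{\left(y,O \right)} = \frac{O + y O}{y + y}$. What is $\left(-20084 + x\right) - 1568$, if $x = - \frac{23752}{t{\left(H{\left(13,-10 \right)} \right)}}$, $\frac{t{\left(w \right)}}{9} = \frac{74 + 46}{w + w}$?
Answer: $- \frac{7516720}{351} \approx -21415.0$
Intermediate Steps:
$H{\left(y,O \right)} = \frac{O + O y}{2 y}$
$t{\left(w \right)} = \frac{540}{w}$ ($t{\left(w \right)} = 9 \frac{74 + 46}{w + w} = 9 \frac{120}{2 w} = 9 \cdot 120 \frac{1}{2 w} = 9 \frac{60}{w} = \frac{540}{w}$)
$x = \frac{83132}{351}$ ($x = - \frac{23752}{540 \frac{1}{\frac{1}{2} \left(-10\right) \frac{1}{13} \left(1 + 13\right)}} = - \frac{23752}{540 \frac{1}{\frac{1}{2} \left(-10\right) \frac{1}{13} \cdot 14}} = - \frac{23752}{540 \frac{1}{- \frac{70}{13}}} = - \frac{23752}{540 \left(- \frac{13}{70}\right)} = - \frac{23752}{- \frac{702}{7}} = \left(-23752\right) \left(- \frac{7}{702}\right) = \frac{83132}{351} \approx 236.84$)
$\left(-20084 + x\right) - 1568 = \left(-20084 + \frac{83132}{351}\right) - 1568 = - \frac{6966352}{351} - 1568 = - \frac{7516720}{351}$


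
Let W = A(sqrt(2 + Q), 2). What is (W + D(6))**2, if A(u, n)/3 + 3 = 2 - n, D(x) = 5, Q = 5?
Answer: 16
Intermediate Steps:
A(u, n) = -3 - 3*n (A(u, n) = -9 + 3*(2 - n) = -9 + (6 - 3*n) = -3 - 3*n)
W = -9 (W = -3 - 3*2 = -3 - 6 = -9)
(W + D(6))**2 = (-9 + 5)**2 = (-4)**2 = 16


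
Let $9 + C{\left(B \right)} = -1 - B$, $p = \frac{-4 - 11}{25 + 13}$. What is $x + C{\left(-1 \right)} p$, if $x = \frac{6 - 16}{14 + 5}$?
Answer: $\frac{115}{38} \approx 3.0263$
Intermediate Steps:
$x = - \frac{10}{19} \approx -0.52632$
$p = - \frac{15}{38} \approx -0.39474$
$C{\left(B \right)} = -10 - B$ ($C{\left(B \right)} = -9 - \left(1 + B\right) = -10 - B$)
$x + C{\left(-1 \right)} p = - \frac{10}{19} + \left(-10 - -1\right) \left(- \frac{15}{38}\right) = - \frac{10}{19} + \left(-10 + 1\right) \left(- \frac{15}{38}\right) = - \frac{10}{19} - - \frac{135}{38} = - \frac{10}{19} + \frac{135}{38} = \frac{115}{38}$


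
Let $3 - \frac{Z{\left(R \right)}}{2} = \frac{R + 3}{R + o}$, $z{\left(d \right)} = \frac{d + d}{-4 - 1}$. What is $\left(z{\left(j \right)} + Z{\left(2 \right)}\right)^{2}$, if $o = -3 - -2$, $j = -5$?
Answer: $4$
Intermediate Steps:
$o = -1$ ($o = -3 + 2 = -1$)
$z{\left(d \right)} = - \frac{2 d}{5}$ ($z{\left(d \right)} = \frac{2 d}{-5} = 2 d \left(- \frac{1}{5}\right) = - \frac{2 d}{5}$)
$Z{\left(R \right)} = 6 - \frac{2 \left(3 + R\right)}{-1 + R}$ ($Z{\left(R \right)} = 6 - 2 \frac{R + 3}{R - 1} = 6 - 2 \frac{3 + R}{-1 + R} = 6 - \frac{2 \left(3 + R\right)}{-1 + R}$)
$\left(z{\left(j \right)} + Z{\left(2 \right)}\right)^{2} = \left(\left(- \frac{2}{5}\right) \left(-5\right) + \frac{4 \left(-3 + 2\right)}{-1 + 2}\right)^{2} = \left(2 + 4 \cdot 1^{-1} \left(-1\right)\right)^{2} = \left(2 + 4 \cdot 1 \left(-1\right)\right)^{2} = \left(2 - 4\right)^{2} = \left(-2\right)^{2} = 4$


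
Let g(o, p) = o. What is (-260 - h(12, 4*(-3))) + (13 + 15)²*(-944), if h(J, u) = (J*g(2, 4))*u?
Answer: -740068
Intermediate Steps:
h(J, u) = 2*J*u (h(J, u) = (J*2)*u = (2*J)*u = 2*J*u)
(-260 - h(12, 4*(-3))) + (13 + 15)²*(-944) = (-260 - 2*12*4*(-3)) + (13 + 15)²*(-944) = (-260 - 2*12*(-12)) + 28²*(-944) = (-260 - 1*(-288)) + 784*(-944) = (-260 + 288) - 740096 = 28 - 740096 = -740068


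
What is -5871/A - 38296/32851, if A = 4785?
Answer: -125371527/52397345 ≈ -2.3927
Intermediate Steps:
-5871/A - 38296/32851 = -5871/4785 - 38296/32851 = -5871*1/4785 - 38296*1/32851 = -1957/1595 - 38296/32851 = -125371527/52397345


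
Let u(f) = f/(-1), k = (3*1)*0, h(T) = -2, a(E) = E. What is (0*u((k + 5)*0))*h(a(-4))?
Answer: 0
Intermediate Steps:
k = 0 (k = 3*0 = 0)
u(f) = -f (u(f) = f*(-1) = -f)
(0*u((k + 5)*0))*h(a(-4)) = (0*(-(0 + 5)*0))*(-2) = (0*(-5*0))*(-2) = (0*(-1*0))*(-2) = (0*0)*(-2) = 0*(-2) = 0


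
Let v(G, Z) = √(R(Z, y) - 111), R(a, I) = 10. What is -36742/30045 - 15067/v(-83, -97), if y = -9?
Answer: -36742/30045 + 15067*I*√101/101 ≈ -1.2229 + 1499.2*I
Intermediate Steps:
v(G, Z) = I*√101 (v(G, Z) = √(10 - 111) = √(-101) = I*√101)
-36742/30045 - 15067/v(-83, -97) = -36742/30045 - 15067*(-I*√101/101) = -36742*1/30045 - (-15067)*I*√101/101 = -36742/30045 + 15067*I*√101/101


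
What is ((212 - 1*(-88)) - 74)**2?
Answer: 51076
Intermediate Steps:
((212 - 1*(-88)) - 74)**2 = ((212 + 88) - 74)**2 = (300 - 74)**2 = 226**2 = 51076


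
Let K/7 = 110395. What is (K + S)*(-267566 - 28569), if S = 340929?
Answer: -329803772690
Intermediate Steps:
K = 772765 (K = 7*110395 = 772765)
(K + S)*(-267566 - 28569) = (772765 + 340929)*(-267566 - 28569) = 1113694*(-296135) = -329803772690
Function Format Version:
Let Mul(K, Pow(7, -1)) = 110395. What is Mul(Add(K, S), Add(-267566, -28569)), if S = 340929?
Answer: -329803772690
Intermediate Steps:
K = 772765 (K = Mul(7, 110395) = 772765)
Mul(Add(K, S), Add(-267566, -28569)) = Mul(Add(772765, 340929), Add(-267566, -28569)) = Mul(1113694, -296135) = -329803772690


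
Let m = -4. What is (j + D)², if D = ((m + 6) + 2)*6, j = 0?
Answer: 576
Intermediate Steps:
D = 24 (D = ((-4 + 6) + 2)*6 = (2 + 2)*6 = 4*6 = 24)
(j + D)² = (0 + 24)² = 24² = 576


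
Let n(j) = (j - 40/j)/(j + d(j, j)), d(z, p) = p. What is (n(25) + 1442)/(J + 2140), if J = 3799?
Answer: 360617/1484750 ≈ 0.24288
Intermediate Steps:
n(j) = (j - 40/j)/(2*j) (n(j) = (j - 40/j)/(j + j) = (j - 40/j)/((2*j)) = (j - 40/j)*(1/(2*j)) = (j - 40/j)/(2*j))
(n(25) + 1442)/(J + 2140) = ((½ - 20/25²) + 1442)/(3799 + 2140) = ((½ - 20*1/625) + 1442)/5939 = ((½ - 4/125) + 1442)*(1/5939) = (117/250 + 1442)*(1/5939) = (360617/250)*(1/5939) = 360617/1484750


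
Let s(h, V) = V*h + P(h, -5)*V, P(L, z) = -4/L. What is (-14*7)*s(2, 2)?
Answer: 0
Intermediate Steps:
s(h, V) = V*h - 4*V/h (s(h, V) = V*h + (-4/h)*V = V*h - 4*V/h)
(-14*7)*s(2, 2) = (-14*7)*(2*(-4 + 2²)/2) = -196*(-4 + 4)/2 = -196*0/2 = -98*0 = 0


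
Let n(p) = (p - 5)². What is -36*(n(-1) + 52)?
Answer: -3168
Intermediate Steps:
n(p) = (-5 + p)²
-36*(n(-1) + 52) = -36*((-5 - 1)² + 52) = -36*((-6)² + 52) = -36*(36 + 52) = -36*88 = -3168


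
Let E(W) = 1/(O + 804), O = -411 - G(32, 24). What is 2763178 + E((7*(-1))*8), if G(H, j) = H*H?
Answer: 1743565317/631 ≈ 2.7632e+6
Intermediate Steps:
G(H, j) = H**2
O = -1435 (O = -411 - 1*32**2 = -411 - 1*1024 = -411 - 1024 = -1435)
E(W) = -1/631 (E(W) = 1/(-1435 + 804) = 1/(-631) = -1/631)
2763178 + E((7*(-1))*8) = 2763178 - 1/631 = 1743565317/631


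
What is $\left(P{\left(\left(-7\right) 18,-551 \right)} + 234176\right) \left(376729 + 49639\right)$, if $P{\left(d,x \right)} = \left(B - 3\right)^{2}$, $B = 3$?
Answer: $99845152768$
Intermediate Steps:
$P{\left(d,x \right)} = 0$ ($P{\left(d,x \right)} = \left(3 - 3\right)^{2} = 0^{2} = 0$)
$\left(P{\left(\left(-7\right) 18,-551 \right)} + 234176\right) \left(376729 + 49639\right) = \left(0 + 234176\right) \left(376729 + 49639\right) = 234176 \cdot 426368 = 99845152768$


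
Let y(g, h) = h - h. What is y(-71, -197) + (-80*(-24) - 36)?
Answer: 1884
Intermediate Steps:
y(g, h) = 0
y(-71, -197) + (-80*(-24) - 36) = 0 + (-80*(-24) - 36) = 0 + (1920 - 36) = 0 + 1884 = 1884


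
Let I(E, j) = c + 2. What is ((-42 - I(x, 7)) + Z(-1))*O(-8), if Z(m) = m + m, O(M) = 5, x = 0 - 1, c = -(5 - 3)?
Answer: -220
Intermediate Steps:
c = -2 (c = -1*2 = -2)
x = -1
I(E, j) = 0 (I(E, j) = -2 + 2 = 0)
Z(m) = 2*m
((-42 - I(x, 7)) + Z(-1))*O(-8) = ((-42 - 1*0) + 2*(-1))*5 = ((-42 + 0) - 2)*5 = (-42 - 2)*5 = -44*5 = -220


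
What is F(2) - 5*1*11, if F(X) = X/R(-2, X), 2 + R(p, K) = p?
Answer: -111/2 ≈ -55.500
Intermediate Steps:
R(p, K) = -2 + p
F(X) = -X/4 (F(X) = X/(-2 - 2) = X/(-4) = X*(-1/4) = -X/4)
F(2) - 5*1*11 = -1/4*2 - 5*1*11 = -1/2 - 5*11 = -1/2 - 55 = -111/2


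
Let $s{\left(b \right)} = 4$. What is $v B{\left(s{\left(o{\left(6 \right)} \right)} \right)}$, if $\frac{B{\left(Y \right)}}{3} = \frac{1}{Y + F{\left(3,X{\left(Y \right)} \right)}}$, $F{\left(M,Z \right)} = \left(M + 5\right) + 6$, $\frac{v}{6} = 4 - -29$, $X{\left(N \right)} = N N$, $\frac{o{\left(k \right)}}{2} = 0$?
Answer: $33$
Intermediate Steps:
$o{\left(k \right)} = 0$ ($o{\left(k \right)} = 2 \cdot 0 = 0$)
$X{\left(N \right)} = N^{2}$
$v = 198$ ($v = 6 \left(4 - -29\right) = 6 \left(4 + 29\right) = 6 \cdot 33 = 198$)
$F{\left(M,Z \right)} = 11 + M$ ($F{\left(M,Z \right)} = \left(5 + M\right) + 6 = 11 + M$)
$B{\left(Y \right)} = \frac{3}{14 + Y}$ ($B{\left(Y \right)} = \frac{3}{Y + \left(11 + 3\right)} = \frac{3}{Y + 14} = \frac{3}{14 + Y}$)
$v B{\left(s{\left(o{\left(6 \right)} \right)} \right)} = 198 \frac{3}{14 + 4} = 198 \cdot \frac{3}{18} = 198 \cdot 3 \cdot \frac{1}{18} = 198 \cdot \frac{1}{6} = 33$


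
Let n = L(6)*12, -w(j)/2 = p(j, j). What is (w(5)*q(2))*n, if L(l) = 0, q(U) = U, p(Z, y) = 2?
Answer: 0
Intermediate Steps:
w(j) = -4 (w(j) = -2*2 = -4)
n = 0 (n = 0*12 = 0)
(w(5)*q(2))*n = -4*2*0 = -8*0 = 0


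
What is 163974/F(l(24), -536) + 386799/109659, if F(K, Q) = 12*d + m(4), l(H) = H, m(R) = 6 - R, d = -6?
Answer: -2992358156/1279355 ≈ -2339.0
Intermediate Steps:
F(K, Q) = -70 (F(K, Q) = 12*(-6) + (6 - 1*4) = -72 + (6 - 4) = -72 + 2 = -70)
163974/F(l(24), -536) + 386799/109659 = 163974/(-70) + 386799/109659 = 163974*(-1/70) + 386799*(1/109659) = -81987/35 + 128933/36553 = -2992358156/1279355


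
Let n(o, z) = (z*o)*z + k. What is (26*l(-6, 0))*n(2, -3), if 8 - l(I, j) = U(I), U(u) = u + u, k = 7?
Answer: 13000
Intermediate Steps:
U(u) = 2*u
l(I, j) = 8 - 2*I
n(o, z) = 7 + o*z**2 (n(o, z) = (z*o)*z + 7 = (o*z)*z + 7 = o*z**2 + 7 = 7 + o*z**2)
(26*l(-6, 0))*n(2, -3) = (26*(8 - 2*(-6)))*(7 + 2*(-3)**2) = (26*(8 + 12))*(7 + 2*9) = (26*20)*(7 + 18) = 520*25 = 13000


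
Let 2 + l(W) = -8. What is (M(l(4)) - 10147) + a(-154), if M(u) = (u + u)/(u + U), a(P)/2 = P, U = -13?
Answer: -240445/23 ≈ -10454.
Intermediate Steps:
a(P) = 2*P
l(W) = -10 (l(W) = -2 - 8 = -10)
M(u) = 2*u/(-13 + u) (M(u) = (u + u)/(u - 13) = (2*u)/(-13 + u) = 2*u/(-13 + u))
(M(l(4)) - 10147) + a(-154) = (2*(-10)/(-13 - 10) - 10147) + 2*(-154) = (2*(-10)/(-23) - 10147) - 308 = (2*(-10)*(-1/23) - 10147) - 308 = (20/23 - 10147) - 308 = -233361/23 - 308 = -240445/23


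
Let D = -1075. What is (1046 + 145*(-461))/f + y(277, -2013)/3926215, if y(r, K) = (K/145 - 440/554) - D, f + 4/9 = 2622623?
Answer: -92381176627955703/3722203821430986425 ≈ -0.024819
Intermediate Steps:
f = 23603603/9 (f = -4/9 + 2622623 = 23603603/9 ≈ 2.6226e+6)
y(r, K) = 297555/277 + K/145 (y(r, K) = (K/145 - 440/554) - 1*(-1075) = (K*(1/145) - 440*1/554) + 1075 = (K/145 - 220/277) + 1075 = (-220/277 + K/145) + 1075 = 297555/277 + K/145)
(1046 + 145*(-461))/f + y(277, -2013)/3926215 = (1046 + 145*(-461))/(23603603/9) + (297555/277 + (1/145)*(-2013))/3926215 = (1046 - 66845)*(9/23603603) + (297555/277 - 2013/145)*(1/3926215) = -65799*9/23603603 + (42587874/40165)*(1/3926215) = -592191/23603603 + 42587874/157696425475 = -92381176627955703/3722203821430986425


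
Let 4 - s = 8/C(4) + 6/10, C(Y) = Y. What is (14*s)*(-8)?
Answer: -784/5 ≈ -156.80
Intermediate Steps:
s = 7/5 (s = 4 - (8/4 + 6/10) = 4 - (8*(¼) + 6*(⅒)) = 4 - (2 + ⅗) = 4 - 1*13/5 = 4 - 13/5 = 7/5 ≈ 1.4000)
(14*s)*(-8) = (14*(7/5))*(-8) = (98/5)*(-8) = -784/5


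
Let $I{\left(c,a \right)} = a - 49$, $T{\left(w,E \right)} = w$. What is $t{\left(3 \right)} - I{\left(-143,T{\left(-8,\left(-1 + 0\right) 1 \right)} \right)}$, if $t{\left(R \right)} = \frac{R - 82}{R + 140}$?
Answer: $\frac{8072}{143} \approx 56.448$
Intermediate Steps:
$I{\left(c,a \right)} = -49 + a$
$t{\left(R \right)} = \frac{-82 + R}{140 + R}$
$t{\left(3 \right)} - I{\left(-143,T{\left(-8,\left(-1 + 0\right) 1 \right)} \right)} = \frac{-82 + 3}{140 + 3} - \left(-49 - 8\right) = \frac{1}{143} \left(-79\right) - -57 = \frac{1}{143} \left(-79\right) + 57 = - \frac{79}{143} + 57 = \frac{8072}{143}$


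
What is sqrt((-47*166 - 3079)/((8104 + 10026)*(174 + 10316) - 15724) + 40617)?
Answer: 3*sqrt(40801873967512171126)/95083988 ≈ 201.54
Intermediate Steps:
sqrt((-47*166 - 3079)/((8104 + 10026)*(174 + 10316) - 15724) + 40617) = sqrt((-7802 - 3079)/(18130*10490 - 15724) + 40617) = sqrt(-10881/(190183700 - 15724) + 40617) = sqrt(-10881/190167976 + 40617) = sqrt(7724052670311/190167976) = 3*sqrt(40801873967512171126)/95083988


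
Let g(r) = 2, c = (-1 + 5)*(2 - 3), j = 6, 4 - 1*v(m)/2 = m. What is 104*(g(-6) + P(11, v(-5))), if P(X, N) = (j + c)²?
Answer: 624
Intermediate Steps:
v(m) = 8 - 2*m
c = -4 (c = 4*(-1) = -4)
P(X, N) = 4 (P(X, N) = (6 - 4)² = 2² = 4)
104*(g(-6) + P(11, v(-5))) = 104*(2 + 4) = 104*6 = 624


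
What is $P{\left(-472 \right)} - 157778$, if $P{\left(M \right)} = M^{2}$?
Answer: $65006$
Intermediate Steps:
$P{\left(-472 \right)} - 157778 = \left(-472\right)^{2} - 157778 = 222784 - 157778 = 65006$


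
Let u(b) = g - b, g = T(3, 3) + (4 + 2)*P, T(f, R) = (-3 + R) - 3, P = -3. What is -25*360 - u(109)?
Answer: -8870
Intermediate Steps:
T(f, R) = -6 + R
g = -21 (g = (-6 + 3) + (4 + 2)*(-3) = -3 + 6*(-3) = -3 - 18 = -21)
u(b) = -21 - b
-25*360 - u(109) = -25*360 - (-21 - 1*109) = -9000 - (-21 - 109) = -9000 - 1*(-130) = -9000 + 130 = -8870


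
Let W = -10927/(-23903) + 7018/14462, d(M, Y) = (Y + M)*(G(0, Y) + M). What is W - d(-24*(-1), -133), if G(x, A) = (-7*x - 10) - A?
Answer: 2769619756403/172842593 ≈ 16024.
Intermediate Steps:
G(x, A) = -10 - A - 7*x (G(x, A) = (-10 - 7*x) - A = -10 - A - 7*x)
d(M, Y) = (M + Y)*(-10 + M - Y) (d(M, Y) = (Y + M)*((-10 - Y - 7*0) + M) = (M + Y)*((-10 - Y + 0) + M) = (M + Y)*((-10 - Y) + M) = (M + Y)*(-10 + M - Y))
W = 162888764/172842593 (W = -10927*(-1/23903) + 7018*(1/14462) = 10927/23903 + 3509/7231 = 162888764/172842593 ≈ 0.94241)
W - d(-24*(-1), -133) = 162888764/172842593 - ((-24*(-1))**2 - 1*(-133)**2 - (-240)*(-1) - 10*(-133)) = 162888764/172842593 - (24**2 - 1*17689 - 10*24 + 1330) = 162888764/172842593 - (576 - 17689 - 240 + 1330) = 162888764/172842593 - 1*(-16023) = 162888764/172842593 + 16023 = 2769619756403/172842593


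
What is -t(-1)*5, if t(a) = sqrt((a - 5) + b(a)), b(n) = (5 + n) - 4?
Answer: -5*I*sqrt(6) ≈ -12.247*I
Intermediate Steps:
b(n) = 1 + n
t(a) = sqrt(-4 + 2*a) (t(a) = sqrt((a - 5) + (1 + a)) = sqrt((-5 + a) + (1 + a)) = sqrt(-4 + 2*a))
-t(-1)*5 = -sqrt(-4 + 2*(-1))*5 = -sqrt(-4 - 2)*5 = -sqrt(-6)*5 = -I*sqrt(6)*5 = -5*I*sqrt(6)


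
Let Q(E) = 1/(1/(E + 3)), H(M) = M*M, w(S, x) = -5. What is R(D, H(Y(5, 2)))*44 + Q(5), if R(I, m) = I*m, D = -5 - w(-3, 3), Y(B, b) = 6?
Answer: 8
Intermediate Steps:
H(M) = M**2
D = 0 (D = -5 - 1*(-5) = -5 + 5 = 0)
Q(E) = 3 + E (Q(E) = 1/(1/(3 + E)) = 3 + E)
R(D, H(Y(5, 2)))*44 + Q(5) = (0*6**2)*44 + (3 + 5) = (0*36)*44 + 8 = 0*44 + 8 = 0 + 8 = 8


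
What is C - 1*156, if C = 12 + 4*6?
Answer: -120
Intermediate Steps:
C = 36 (C = 12 + 24 = 36)
C - 1*156 = 36 - 1*156 = 36 - 156 = -120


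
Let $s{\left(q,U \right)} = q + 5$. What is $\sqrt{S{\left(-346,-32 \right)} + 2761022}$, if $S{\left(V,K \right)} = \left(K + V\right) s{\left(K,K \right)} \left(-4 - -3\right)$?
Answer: $4 \sqrt{171926} \approx 1658.6$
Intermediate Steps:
$s{\left(q,U \right)} = 5 + q$
$S{\left(V,K \right)} = - \left(5 + K\right) \left(K + V\right)$ ($S{\left(V,K \right)} = \left(K + V\right) \left(5 + K\right) \left(-4 - -3\right) = \left(5 + K\right) \left(K + V\right) \left(-4 + 3\right) = \left(5 + K\right) \left(K + V\right) \left(-1\right) = - \left(5 + K\right) \left(K + V\right)$)
$\sqrt{S{\left(-346,-32 \right)} + 2761022} = \sqrt{- \left(5 - 32\right) \left(-32 - 346\right) + 2761022} = \sqrt{\left(-1\right) \left(-27\right) \left(-378\right) + 2761022} = \sqrt{-10206 + 2761022} = \sqrt{2750816} = 4 \sqrt{171926}$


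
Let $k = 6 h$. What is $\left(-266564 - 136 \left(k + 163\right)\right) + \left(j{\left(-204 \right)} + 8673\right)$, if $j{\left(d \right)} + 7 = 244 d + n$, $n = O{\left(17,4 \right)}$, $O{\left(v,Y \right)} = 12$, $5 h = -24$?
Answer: $- \frac{1629566}{5} \approx -3.2591 \cdot 10^{5}$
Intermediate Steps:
$h = - \frac{24}{5}$ ($h = \frac{1}{5} \left(-24\right) = - \frac{24}{5} \approx -4.8$)
$k = - \frac{144}{5}$ ($k = 6 \left(- \frac{24}{5}\right) = - \frac{144}{5} \approx -28.8$)
$n = 12$
$j{\left(d \right)} = 5 + 244 d$ ($j{\left(d \right)} = -7 + \left(244 d + 12\right) = -7 + \left(12 + 244 d\right) = 5 + 244 d$)
$\left(-266564 - 136 \left(k + 163\right)\right) + \left(j{\left(-204 \right)} + 8673\right) = \left(-266564 - 136 \left(- \frac{144}{5} + 163\right)\right) + \left(\left(5 + 244 \left(-204\right)\right) + 8673\right) = \left(-266564 - \frac{91256}{5}\right) + \left(\left(5 - 49776\right) + 8673\right) = \left(-266564 - \frac{91256}{5}\right) + \left(-49771 + 8673\right) = - \frac{1424076}{5} - 41098 = - \frac{1629566}{5}$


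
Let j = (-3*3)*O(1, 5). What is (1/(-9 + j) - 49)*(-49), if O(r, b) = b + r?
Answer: 21616/9 ≈ 2401.8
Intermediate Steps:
j = -54 (j = (-3*3)*(5 + 1) = -9*6 = -54)
(1/(-9 + j) - 49)*(-49) = (1/(-9 - 54) - 49)*(-49) = (1/(-63) - 49)*(-49) = (-1/63 - 49)*(-49) = -3088/63*(-49) = 21616/9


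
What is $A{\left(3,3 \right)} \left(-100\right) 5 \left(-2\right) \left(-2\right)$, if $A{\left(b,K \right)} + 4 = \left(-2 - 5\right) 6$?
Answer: $92000$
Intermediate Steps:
$A{\left(b,K \right)} = -46$ ($A{\left(b,K \right)} = -4 + \left(-2 - 5\right) 6 = -4 - 42 = -46$)
$A{\left(3,3 \right)} \left(-100\right) 5 \left(-2\right) \left(-2\right) = \left(-46\right) \left(-100\right) 5 \left(-2\right) \left(-2\right) = 4600 \left(\left(-10\right) \left(-2\right)\right) = 4600 \cdot 20 = 92000$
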